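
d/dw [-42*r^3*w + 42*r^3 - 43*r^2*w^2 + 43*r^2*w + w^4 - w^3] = -42*r^3 - 86*r^2*w + 43*r^2 + 4*w^3 - 3*w^2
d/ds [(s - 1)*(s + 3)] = 2*s + 2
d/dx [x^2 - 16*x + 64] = 2*x - 16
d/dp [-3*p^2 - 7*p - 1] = -6*p - 7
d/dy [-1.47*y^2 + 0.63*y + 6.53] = 0.63 - 2.94*y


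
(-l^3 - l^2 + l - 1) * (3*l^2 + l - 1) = -3*l^5 - 4*l^4 + 3*l^3 - l^2 - 2*l + 1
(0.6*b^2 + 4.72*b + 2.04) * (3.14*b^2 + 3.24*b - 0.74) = 1.884*b^4 + 16.7648*b^3 + 21.2544*b^2 + 3.1168*b - 1.5096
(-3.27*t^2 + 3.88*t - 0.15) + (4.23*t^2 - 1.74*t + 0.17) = 0.96*t^2 + 2.14*t + 0.02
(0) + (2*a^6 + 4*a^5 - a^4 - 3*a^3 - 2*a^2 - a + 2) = 2*a^6 + 4*a^5 - a^4 - 3*a^3 - 2*a^2 - a + 2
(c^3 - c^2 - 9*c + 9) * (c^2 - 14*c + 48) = c^5 - 15*c^4 + 53*c^3 + 87*c^2 - 558*c + 432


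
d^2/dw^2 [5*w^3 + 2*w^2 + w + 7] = 30*w + 4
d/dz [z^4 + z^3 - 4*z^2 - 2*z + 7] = 4*z^3 + 3*z^2 - 8*z - 2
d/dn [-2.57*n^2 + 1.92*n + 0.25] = 1.92 - 5.14*n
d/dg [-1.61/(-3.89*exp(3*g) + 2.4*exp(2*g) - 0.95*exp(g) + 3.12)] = (-18.7887*exp(2*g) + 7.728*exp(g) - 1.5295)*exp(g)/(3.89*exp(3*g) - 2.4*exp(2*g) + 0.95*exp(g) - 3.12)^2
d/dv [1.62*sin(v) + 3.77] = 1.62*cos(v)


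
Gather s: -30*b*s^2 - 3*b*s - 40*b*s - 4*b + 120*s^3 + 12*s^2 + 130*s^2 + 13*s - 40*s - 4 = -4*b + 120*s^3 + s^2*(142 - 30*b) + s*(-43*b - 27) - 4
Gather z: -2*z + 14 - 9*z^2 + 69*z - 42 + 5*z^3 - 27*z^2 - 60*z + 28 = 5*z^3 - 36*z^2 + 7*z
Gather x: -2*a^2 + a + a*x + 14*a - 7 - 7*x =-2*a^2 + 15*a + x*(a - 7) - 7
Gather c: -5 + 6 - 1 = 0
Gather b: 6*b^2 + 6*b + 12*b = 6*b^2 + 18*b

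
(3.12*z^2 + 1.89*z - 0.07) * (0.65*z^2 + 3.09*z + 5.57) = 2.028*z^4 + 10.8693*z^3 + 23.173*z^2 + 10.311*z - 0.3899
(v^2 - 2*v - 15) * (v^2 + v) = v^4 - v^3 - 17*v^2 - 15*v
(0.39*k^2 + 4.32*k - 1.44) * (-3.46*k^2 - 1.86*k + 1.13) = -1.3494*k^4 - 15.6726*k^3 - 2.6121*k^2 + 7.56*k - 1.6272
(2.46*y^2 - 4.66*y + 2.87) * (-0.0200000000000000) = -0.0492*y^2 + 0.0932*y - 0.0574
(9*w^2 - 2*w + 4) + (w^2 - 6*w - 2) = 10*w^2 - 8*w + 2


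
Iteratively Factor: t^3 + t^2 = (t)*(t^2 + t) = t*(t + 1)*(t)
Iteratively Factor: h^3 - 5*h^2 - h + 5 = (h - 5)*(h^2 - 1) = (h - 5)*(h - 1)*(h + 1)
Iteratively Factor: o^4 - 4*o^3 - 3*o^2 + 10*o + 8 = (o + 1)*(o^3 - 5*o^2 + 2*o + 8) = (o - 4)*(o + 1)*(o^2 - o - 2) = (o - 4)*(o + 1)^2*(o - 2)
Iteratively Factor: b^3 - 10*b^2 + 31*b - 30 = (b - 5)*(b^2 - 5*b + 6) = (b - 5)*(b - 2)*(b - 3)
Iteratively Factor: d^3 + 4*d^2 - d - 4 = (d + 4)*(d^2 - 1) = (d - 1)*(d + 4)*(d + 1)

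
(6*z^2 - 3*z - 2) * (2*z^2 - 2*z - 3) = 12*z^4 - 18*z^3 - 16*z^2 + 13*z + 6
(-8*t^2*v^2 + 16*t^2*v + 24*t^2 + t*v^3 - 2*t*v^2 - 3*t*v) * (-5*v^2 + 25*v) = 40*t^2*v^4 - 280*t^2*v^3 + 280*t^2*v^2 + 600*t^2*v - 5*t*v^5 + 35*t*v^4 - 35*t*v^3 - 75*t*v^2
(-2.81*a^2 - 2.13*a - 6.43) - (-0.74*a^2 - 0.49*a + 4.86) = -2.07*a^2 - 1.64*a - 11.29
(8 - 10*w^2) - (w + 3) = -10*w^2 - w + 5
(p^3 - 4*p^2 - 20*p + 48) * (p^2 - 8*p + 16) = p^5 - 12*p^4 + 28*p^3 + 144*p^2 - 704*p + 768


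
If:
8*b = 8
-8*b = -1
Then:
No Solution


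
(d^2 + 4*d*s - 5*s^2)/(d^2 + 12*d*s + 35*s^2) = (d - s)/(d + 7*s)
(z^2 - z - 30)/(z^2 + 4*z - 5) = (z - 6)/(z - 1)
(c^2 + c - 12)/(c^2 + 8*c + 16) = (c - 3)/(c + 4)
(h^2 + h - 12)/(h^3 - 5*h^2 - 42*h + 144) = (h + 4)/(h^2 - 2*h - 48)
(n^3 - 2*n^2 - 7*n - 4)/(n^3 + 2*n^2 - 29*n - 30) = (n^2 - 3*n - 4)/(n^2 + n - 30)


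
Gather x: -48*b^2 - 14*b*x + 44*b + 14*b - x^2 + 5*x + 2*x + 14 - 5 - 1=-48*b^2 + 58*b - x^2 + x*(7 - 14*b) + 8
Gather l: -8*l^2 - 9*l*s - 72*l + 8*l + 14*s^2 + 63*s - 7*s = -8*l^2 + l*(-9*s - 64) + 14*s^2 + 56*s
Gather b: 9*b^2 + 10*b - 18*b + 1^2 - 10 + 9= 9*b^2 - 8*b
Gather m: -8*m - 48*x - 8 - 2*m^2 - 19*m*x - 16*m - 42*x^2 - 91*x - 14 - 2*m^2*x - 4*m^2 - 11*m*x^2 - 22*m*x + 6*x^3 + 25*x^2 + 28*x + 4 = m^2*(-2*x - 6) + m*(-11*x^2 - 41*x - 24) + 6*x^3 - 17*x^2 - 111*x - 18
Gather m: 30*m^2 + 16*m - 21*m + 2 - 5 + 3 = 30*m^2 - 5*m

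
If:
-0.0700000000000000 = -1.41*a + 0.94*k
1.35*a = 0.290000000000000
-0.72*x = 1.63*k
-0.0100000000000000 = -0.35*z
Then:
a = 0.21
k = 0.25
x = -0.56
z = 0.03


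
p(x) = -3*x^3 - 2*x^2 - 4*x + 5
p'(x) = -9*x^2 - 4*x - 4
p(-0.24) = 5.89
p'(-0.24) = -3.56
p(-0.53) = 7.00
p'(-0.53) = -4.41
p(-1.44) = 15.57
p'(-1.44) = -16.90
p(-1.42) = 15.24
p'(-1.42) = -16.47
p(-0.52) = 6.96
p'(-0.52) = -4.35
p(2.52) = -65.79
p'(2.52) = -71.23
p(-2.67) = 58.52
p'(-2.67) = -57.48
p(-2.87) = 70.93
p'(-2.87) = -66.65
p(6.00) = -739.00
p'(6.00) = -352.00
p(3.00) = -106.00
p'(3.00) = -97.00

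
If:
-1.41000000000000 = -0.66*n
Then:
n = 2.14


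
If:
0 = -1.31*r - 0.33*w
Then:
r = -0.251908396946565*w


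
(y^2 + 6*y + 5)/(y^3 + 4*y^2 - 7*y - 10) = 1/(y - 2)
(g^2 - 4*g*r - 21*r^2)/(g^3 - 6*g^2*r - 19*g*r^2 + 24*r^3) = (g - 7*r)/(g^2 - 9*g*r + 8*r^2)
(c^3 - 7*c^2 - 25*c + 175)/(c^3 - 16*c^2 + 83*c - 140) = (c + 5)/(c - 4)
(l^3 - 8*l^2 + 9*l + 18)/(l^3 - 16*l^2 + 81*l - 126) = (l + 1)/(l - 7)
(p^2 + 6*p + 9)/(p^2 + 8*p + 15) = (p + 3)/(p + 5)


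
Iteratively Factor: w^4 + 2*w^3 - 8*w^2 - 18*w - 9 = (w + 3)*(w^3 - w^2 - 5*w - 3) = (w + 1)*(w + 3)*(w^2 - 2*w - 3) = (w + 1)^2*(w + 3)*(w - 3)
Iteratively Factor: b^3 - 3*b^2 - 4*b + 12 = (b + 2)*(b^2 - 5*b + 6) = (b - 2)*(b + 2)*(b - 3)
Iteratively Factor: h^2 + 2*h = (h)*(h + 2)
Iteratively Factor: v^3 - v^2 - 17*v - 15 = (v + 1)*(v^2 - 2*v - 15) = (v + 1)*(v + 3)*(v - 5)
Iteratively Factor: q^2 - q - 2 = (q + 1)*(q - 2)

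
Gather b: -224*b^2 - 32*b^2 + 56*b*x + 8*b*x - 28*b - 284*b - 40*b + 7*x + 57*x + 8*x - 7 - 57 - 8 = -256*b^2 + b*(64*x - 352) + 72*x - 72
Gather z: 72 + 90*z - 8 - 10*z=80*z + 64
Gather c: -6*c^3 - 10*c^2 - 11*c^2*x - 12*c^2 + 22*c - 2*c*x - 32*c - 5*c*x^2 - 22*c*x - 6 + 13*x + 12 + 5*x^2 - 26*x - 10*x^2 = -6*c^3 + c^2*(-11*x - 22) + c*(-5*x^2 - 24*x - 10) - 5*x^2 - 13*x + 6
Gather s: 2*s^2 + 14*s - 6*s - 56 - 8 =2*s^2 + 8*s - 64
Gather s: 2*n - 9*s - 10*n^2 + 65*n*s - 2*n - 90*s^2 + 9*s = -10*n^2 + 65*n*s - 90*s^2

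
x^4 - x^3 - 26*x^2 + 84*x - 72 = (x - 3)*(x - 2)^2*(x + 6)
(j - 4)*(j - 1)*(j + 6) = j^3 + j^2 - 26*j + 24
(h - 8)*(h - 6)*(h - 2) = h^3 - 16*h^2 + 76*h - 96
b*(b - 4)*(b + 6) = b^3 + 2*b^2 - 24*b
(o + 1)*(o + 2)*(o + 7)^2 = o^4 + 17*o^3 + 93*o^2 + 175*o + 98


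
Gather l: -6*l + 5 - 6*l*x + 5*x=l*(-6*x - 6) + 5*x + 5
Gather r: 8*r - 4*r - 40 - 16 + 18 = 4*r - 38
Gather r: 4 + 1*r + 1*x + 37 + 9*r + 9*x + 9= 10*r + 10*x + 50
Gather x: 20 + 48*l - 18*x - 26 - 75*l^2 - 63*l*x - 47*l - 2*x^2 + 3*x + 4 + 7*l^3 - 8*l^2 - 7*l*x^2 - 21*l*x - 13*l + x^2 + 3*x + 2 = 7*l^3 - 83*l^2 - 12*l + x^2*(-7*l - 1) + x*(-84*l - 12)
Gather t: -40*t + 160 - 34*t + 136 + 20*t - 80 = 216 - 54*t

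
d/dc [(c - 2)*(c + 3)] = 2*c + 1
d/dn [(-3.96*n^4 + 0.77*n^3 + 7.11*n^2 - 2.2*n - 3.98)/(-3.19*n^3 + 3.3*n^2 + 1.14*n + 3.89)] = (12.6324*n^6 - 26.136*n^5 + 11.6787*n^4 - 73.898*n^3 - 13.7373*n^2 + 81.5838*n - 4.0208)/(10.1761*n^6 - 21.054*n^5 + 3.6168*n^4 - 17.2942*n^3 + 26.9736*n^2 + 8.8692*n + 15.1321)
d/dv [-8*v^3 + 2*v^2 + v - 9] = -24*v^2 + 4*v + 1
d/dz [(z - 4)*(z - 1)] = 2*z - 5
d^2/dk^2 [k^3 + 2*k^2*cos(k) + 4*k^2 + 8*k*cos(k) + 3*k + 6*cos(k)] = -2*k^2*cos(k) - 8*sqrt(2)*k*sin(k + pi/4) + 6*k - 16*sin(k) - 2*cos(k) + 8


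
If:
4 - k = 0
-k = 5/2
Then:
No Solution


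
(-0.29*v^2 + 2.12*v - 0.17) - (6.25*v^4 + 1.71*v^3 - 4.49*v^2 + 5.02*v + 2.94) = -6.25*v^4 - 1.71*v^3 + 4.2*v^2 - 2.9*v - 3.11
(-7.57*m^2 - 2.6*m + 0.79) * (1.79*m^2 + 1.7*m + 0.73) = -13.5503*m^4 - 17.523*m^3 - 8.532*m^2 - 0.555*m + 0.5767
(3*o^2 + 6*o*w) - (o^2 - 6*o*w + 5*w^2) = 2*o^2 + 12*o*w - 5*w^2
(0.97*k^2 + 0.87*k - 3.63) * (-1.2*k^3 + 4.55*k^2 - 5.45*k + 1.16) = -1.164*k^5 + 3.3695*k^4 + 3.028*k^3 - 20.1328*k^2 + 20.7927*k - 4.2108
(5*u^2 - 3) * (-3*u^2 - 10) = -15*u^4 - 41*u^2 + 30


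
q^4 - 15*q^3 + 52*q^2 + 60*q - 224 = (q - 8)*(q - 7)*(q - 2)*(q + 2)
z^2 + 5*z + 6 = (z + 2)*(z + 3)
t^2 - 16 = (t - 4)*(t + 4)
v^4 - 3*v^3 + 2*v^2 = v^2*(v - 2)*(v - 1)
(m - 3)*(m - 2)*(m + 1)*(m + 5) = m^4 + m^3 - 19*m^2 + 11*m + 30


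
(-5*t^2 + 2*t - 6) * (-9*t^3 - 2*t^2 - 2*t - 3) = 45*t^5 - 8*t^4 + 60*t^3 + 23*t^2 + 6*t + 18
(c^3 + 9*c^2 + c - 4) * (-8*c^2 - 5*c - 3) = -8*c^5 - 77*c^4 - 56*c^3 + 17*c + 12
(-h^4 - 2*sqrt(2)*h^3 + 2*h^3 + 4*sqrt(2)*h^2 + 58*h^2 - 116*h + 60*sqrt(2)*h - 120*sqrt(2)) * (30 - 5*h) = 5*h^5 - 40*h^4 + 10*sqrt(2)*h^4 - 230*h^3 - 80*sqrt(2)*h^3 - 180*sqrt(2)*h^2 + 2320*h^2 - 3480*h + 2400*sqrt(2)*h - 3600*sqrt(2)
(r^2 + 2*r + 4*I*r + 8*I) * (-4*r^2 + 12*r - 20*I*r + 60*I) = -4*r^4 + 4*r^3 - 36*I*r^3 + 104*r^2 + 36*I*r^2 - 80*r + 216*I*r - 480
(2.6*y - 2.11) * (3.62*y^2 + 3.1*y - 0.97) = 9.412*y^3 + 0.421800000000001*y^2 - 9.063*y + 2.0467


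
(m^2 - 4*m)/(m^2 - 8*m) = (m - 4)/(m - 8)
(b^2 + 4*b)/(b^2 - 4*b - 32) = b/(b - 8)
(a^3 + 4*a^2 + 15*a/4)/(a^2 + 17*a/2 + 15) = a*(2*a + 3)/(2*(a + 6))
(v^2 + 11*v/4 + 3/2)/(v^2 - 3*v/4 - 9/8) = 2*(v + 2)/(2*v - 3)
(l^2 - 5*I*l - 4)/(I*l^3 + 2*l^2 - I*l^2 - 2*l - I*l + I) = -(I*l + 4)/(l^2 - l*(1 + I) + I)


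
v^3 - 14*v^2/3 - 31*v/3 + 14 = (v - 6)*(v - 1)*(v + 7/3)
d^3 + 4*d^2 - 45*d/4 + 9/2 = (d - 3/2)*(d - 1/2)*(d + 6)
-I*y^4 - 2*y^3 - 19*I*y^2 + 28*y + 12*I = (y - 6*I)*(y + I)*(y + 2*I)*(-I*y + 1)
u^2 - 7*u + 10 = (u - 5)*(u - 2)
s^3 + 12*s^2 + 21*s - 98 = (s - 2)*(s + 7)^2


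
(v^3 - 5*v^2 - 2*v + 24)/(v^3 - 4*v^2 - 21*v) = (-v^3 + 5*v^2 + 2*v - 24)/(v*(-v^2 + 4*v + 21))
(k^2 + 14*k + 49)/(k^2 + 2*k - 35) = (k + 7)/(k - 5)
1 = 1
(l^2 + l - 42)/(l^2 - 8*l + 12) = (l + 7)/(l - 2)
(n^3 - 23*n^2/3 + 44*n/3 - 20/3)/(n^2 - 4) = (3*n^2 - 17*n + 10)/(3*(n + 2))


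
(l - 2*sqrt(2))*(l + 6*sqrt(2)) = l^2 + 4*sqrt(2)*l - 24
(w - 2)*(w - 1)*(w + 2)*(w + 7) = w^4 + 6*w^3 - 11*w^2 - 24*w + 28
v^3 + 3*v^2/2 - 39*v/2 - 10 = (v - 4)*(v + 1/2)*(v + 5)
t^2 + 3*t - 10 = (t - 2)*(t + 5)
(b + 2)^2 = b^2 + 4*b + 4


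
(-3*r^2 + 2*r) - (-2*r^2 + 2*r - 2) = 2 - r^2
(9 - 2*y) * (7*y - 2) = -14*y^2 + 67*y - 18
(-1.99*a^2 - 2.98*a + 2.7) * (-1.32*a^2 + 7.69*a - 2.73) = 2.6268*a^4 - 11.3695*a^3 - 21.0475*a^2 + 28.8984*a - 7.371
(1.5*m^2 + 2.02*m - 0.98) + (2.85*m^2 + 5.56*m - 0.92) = 4.35*m^2 + 7.58*m - 1.9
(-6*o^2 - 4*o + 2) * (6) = -36*o^2 - 24*o + 12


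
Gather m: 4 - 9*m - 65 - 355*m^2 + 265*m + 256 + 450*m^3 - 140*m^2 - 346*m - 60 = 450*m^3 - 495*m^2 - 90*m + 135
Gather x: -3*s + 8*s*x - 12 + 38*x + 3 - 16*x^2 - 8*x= -3*s - 16*x^2 + x*(8*s + 30) - 9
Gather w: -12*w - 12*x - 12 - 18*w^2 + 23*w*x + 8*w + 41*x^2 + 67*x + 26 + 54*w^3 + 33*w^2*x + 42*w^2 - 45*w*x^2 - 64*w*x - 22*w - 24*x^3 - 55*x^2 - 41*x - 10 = 54*w^3 + w^2*(33*x + 24) + w*(-45*x^2 - 41*x - 26) - 24*x^3 - 14*x^2 + 14*x + 4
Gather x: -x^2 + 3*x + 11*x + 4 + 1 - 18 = -x^2 + 14*x - 13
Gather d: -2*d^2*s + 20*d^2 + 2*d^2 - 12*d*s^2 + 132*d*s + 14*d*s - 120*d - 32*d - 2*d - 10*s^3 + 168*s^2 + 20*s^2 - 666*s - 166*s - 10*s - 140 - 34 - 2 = d^2*(22 - 2*s) + d*(-12*s^2 + 146*s - 154) - 10*s^3 + 188*s^2 - 842*s - 176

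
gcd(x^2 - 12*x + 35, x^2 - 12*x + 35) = x^2 - 12*x + 35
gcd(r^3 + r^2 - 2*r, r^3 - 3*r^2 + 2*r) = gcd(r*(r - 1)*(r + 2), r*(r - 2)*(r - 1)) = r^2 - r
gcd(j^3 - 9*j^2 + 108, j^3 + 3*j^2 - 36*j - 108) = j^2 - 3*j - 18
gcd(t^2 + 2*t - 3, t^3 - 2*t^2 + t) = t - 1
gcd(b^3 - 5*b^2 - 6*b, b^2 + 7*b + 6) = b + 1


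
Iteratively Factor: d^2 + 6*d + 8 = (d + 4)*(d + 2)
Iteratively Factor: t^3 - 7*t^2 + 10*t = (t)*(t^2 - 7*t + 10) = t*(t - 2)*(t - 5)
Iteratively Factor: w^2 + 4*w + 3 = (w + 1)*(w + 3)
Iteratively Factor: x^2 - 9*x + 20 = (x - 5)*(x - 4)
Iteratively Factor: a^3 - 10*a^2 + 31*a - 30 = (a - 2)*(a^2 - 8*a + 15) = (a - 5)*(a - 2)*(a - 3)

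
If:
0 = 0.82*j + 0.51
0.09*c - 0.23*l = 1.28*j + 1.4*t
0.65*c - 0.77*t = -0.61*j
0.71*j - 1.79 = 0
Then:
No Solution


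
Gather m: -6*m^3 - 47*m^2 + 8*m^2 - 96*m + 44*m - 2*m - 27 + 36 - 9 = -6*m^3 - 39*m^2 - 54*m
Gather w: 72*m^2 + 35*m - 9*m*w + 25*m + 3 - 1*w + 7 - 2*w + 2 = 72*m^2 + 60*m + w*(-9*m - 3) + 12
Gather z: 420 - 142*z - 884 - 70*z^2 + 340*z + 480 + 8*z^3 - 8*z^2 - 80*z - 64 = 8*z^3 - 78*z^2 + 118*z - 48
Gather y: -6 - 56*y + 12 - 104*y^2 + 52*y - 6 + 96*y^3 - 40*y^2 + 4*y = 96*y^3 - 144*y^2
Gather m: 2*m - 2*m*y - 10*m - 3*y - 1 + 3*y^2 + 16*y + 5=m*(-2*y - 8) + 3*y^2 + 13*y + 4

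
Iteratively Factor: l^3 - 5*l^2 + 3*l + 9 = (l + 1)*(l^2 - 6*l + 9) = (l - 3)*(l + 1)*(l - 3)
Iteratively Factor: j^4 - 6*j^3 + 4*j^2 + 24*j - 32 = (j - 2)*(j^3 - 4*j^2 - 4*j + 16) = (j - 4)*(j - 2)*(j^2 - 4) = (j - 4)*(j - 2)*(j + 2)*(j - 2)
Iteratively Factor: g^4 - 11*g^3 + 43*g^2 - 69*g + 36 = (g - 4)*(g^3 - 7*g^2 + 15*g - 9) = (g - 4)*(g - 3)*(g^2 - 4*g + 3) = (g - 4)*(g - 3)*(g - 1)*(g - 3)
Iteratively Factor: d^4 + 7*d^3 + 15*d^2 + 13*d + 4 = (d + 1)*(d^3 + 6*d^2 + 9*d + 4) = (d + 1)^2*(d^2 + 5*d + 4) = (d + 1)^2*(d + 4)*(d + 1)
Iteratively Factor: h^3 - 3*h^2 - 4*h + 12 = (h + 2)*(h^2 - 5*h + 6) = (h - 2)*(h + 2)*(h - 3)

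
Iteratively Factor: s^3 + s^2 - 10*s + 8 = (s + 4)*(s^2 - 3*s + 2) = (s - 1)*(s + 4)*(s - 2)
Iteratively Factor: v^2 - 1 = (v - 1)*(v + 1)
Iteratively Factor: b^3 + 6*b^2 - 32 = (b - 2)*(b^2 + 8*b + 16) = (b - 2)*(b + 4)*(b + 4)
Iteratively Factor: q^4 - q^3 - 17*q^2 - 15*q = (q - 5)*(q^3 + 4*q^2 + 3*q) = (q - 5)*(q + 1)*(q^2 + 3*q) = (q - 5)*(q + 1)*(q + 3)*(q)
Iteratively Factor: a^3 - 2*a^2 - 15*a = (a + 3)*(a^2 - 5*a) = a*(a + 3)*(a - 5)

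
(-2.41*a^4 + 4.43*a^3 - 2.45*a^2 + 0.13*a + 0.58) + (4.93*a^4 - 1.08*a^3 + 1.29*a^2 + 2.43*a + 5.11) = 2.52*a^4 + 3.35*a^3 - 1.16*a^2 + 2.56*a + 5.69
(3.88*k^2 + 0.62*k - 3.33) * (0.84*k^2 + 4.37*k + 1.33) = 3.2592*k^4 + 17.4764*k^3 + 5.0726*k^2 - 13.7275*k - 4.4289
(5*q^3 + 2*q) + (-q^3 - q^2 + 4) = 4*q^3 - q^2 + 2*q + 4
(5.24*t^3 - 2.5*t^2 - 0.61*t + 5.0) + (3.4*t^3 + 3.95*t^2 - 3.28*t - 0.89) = 8.64*t^3 + 1.45*t^2 - 3.89*t + 4.11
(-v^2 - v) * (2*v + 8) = -2*v^3 - 10*v^2 - 8*v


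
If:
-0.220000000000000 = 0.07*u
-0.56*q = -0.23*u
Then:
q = -1.29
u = -3.14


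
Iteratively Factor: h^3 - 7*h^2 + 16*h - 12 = (h - 2)*(h^2 - 5*h + 6) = (h - 2)^2*(h - 3)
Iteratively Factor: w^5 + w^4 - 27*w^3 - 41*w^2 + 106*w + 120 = (w + 1)*(w^4 - 27*w^2 - 14*w + 120) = (w + 1)*(w + 3)*(w^3 - 3*w^2 - 18*w + 40) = (w - 2)*(w + 1)*(w + 3)*(w^2 - w - 20) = (w - 2)*(w + 1)*(w + 3)*(w + 4)*(w - 5)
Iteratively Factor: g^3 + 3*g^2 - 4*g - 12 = (g + 2)*(g^2 + g - 6) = (g - 2)*(g + 2)*(g + 3)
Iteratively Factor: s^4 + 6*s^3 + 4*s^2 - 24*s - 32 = (s + 2)*(s^3 + 4*s^2 - 4*s - 16) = (s + 2)*(s + 4)*(s^2 - 4) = (s + 2)^2*(s + 4)*(s - 2)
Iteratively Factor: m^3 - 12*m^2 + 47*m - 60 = (m - 4)*(m^2 - 8*m + 15) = (m - 5)*(m - 4)*(m - 3)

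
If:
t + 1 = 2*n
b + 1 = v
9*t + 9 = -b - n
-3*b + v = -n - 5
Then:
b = 38/13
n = -2/13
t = -17/13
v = 51/13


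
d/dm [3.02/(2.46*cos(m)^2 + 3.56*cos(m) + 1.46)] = (14.8584*cos(m) + 10.7512)*sin(m)/(2.46*cos(m)^2 + 3.56*cos(m) + 1.46)^2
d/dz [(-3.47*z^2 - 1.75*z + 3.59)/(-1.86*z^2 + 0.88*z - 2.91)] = (-6.3086*z^2 + 33.5502*z + 1.9333)/(3.4596*z^4 - 3.2736*z^3 + 11.5996*z^2 - 5.1216*z + 8.4681)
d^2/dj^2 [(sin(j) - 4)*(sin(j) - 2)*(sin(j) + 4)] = -9*sin(j)^3 + 8*sin(j)^2 + 22*sin(j) - 4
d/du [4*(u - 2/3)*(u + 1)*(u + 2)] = 4*u*(9*u + 14)/3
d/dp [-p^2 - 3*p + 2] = -2*p - 3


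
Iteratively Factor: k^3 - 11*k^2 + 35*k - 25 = (k - 1)*(k^2 - 10*k + 25) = (k - 5)*(k - 1)*(k - 5)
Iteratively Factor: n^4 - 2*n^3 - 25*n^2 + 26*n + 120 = (n + 2)*(n^3 - 4*n^2 - 17*n + 60) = (n - 3)*(n + 2)*(n^2 - n - 20) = (n - 3)*(n + 2)*(n + 4)*(n - 5)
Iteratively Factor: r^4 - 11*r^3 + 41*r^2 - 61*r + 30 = (r - 1)*(r^3 - 10*r^2 + 31*r - 30) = (r - 3)*(r - 1)*(r^2 - 7*r + 10) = (r - 3)*(r - 2)*(r - 1)*(r - 5)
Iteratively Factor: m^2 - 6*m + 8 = (m - 4)*(m - 2)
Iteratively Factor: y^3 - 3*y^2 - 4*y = (y + 1)*(y^2 - 4*y) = (y - 4)*(y + 1)*(y)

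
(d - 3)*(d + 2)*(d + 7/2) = d^3 + 5*d^2/2 - 19*d/2 - 21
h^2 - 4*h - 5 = (h - 5)*(h + 1)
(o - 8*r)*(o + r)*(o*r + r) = o^3*r - 7*o^2*r^2 + o^2*r - 8*o*r^3 - 7*o*r^2 - 8*r^3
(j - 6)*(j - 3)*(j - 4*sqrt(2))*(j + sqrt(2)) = j^4 - 9*j^3 - 3*sqrt(2)*j^3 + 10*j^2 + 27*sqrt(2)*j^2 - 54*sqrt(2)*j + 72*j - 144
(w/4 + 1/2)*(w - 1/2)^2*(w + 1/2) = w^4/4 + 3*w^3/8 - 5*w^2/16 - 3*w/32 + 1/16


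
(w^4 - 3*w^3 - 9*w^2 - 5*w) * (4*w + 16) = 4*w^5 + 4*w^4 - 84*w^3 - 164*w^2 - 80*w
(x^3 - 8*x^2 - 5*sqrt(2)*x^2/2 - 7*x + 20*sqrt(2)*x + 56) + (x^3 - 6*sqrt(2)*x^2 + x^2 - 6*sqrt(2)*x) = 2*x^3 - 17*sqrt(2)*x^2/2 - 7*x^2 - 7*x + 14*sqrt(2)*x + 56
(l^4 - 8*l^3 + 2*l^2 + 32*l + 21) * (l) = l^5 - 8*l^4 + 2*l^3 + 32*l^2 + 21*l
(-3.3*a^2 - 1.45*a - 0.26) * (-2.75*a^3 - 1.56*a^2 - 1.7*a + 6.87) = 9.075*a^5 + 9.1355*a^4 + 8.587*a^3 - 19.8004*a^2 - 9.5195*a - 1.7862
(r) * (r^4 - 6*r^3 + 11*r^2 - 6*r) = r^5 - 6*r^4 + 11*r^3 - 6*r^2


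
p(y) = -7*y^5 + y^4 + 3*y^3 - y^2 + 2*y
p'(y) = -35*y^4 + 4*y^3 + 9*y^2 - 2*y + 2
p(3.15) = -1982.35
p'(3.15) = -3235.93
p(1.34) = -18.92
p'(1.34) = -87.74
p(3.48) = -3304.74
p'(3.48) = -4860.55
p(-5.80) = 46446.05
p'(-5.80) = -40071.82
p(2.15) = -270.72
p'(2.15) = -668.81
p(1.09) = -4.48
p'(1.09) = -33.71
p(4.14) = -8015.56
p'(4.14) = -9850.00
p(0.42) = 0.83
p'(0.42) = 1.95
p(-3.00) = 1686.00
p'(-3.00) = -2854.00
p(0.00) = 0.00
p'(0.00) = 2.00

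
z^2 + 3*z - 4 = (z - 1)*(z + 4)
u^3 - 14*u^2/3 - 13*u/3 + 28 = (u - 4)*(u - 3)*(u + 7/3)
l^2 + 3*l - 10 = (l - 2)*(l + 5)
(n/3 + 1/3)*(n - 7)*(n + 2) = n^3/3 - 4*n^2/3 - 19*n/3 - 14/3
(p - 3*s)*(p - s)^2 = p^3 - 5*p^2*s + 7*p*s^2 - 3*s^3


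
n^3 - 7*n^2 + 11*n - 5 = (n - 5)*(n - 1)^2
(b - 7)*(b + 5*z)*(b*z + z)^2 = b^4*z^2 + 5*b^3*z^3 - 5*b^3*z^2 - 25*b^2*z^3 - 13*b^2*z^2 - 65*b*z^3 - 7*b*z^2 - 35*z^3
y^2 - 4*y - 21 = (y - 7)*(y + 3)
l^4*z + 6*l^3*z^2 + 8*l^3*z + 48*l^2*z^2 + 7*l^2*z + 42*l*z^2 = l*(l + 7)*(l + 6*z)*(l*z + z)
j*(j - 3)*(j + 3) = j^3 - 9*j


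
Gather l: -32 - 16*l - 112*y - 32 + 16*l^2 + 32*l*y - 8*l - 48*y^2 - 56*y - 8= 16*l^2 + l*(32*y - 24) - 48*y^2 - 168*y - 72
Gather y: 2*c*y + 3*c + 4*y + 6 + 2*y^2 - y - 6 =3*c + 2*y^2 + y*(2*c + 3)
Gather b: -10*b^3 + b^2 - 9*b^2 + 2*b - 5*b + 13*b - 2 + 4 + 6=-10*b^3 - 8*b^2 + 10*b + 8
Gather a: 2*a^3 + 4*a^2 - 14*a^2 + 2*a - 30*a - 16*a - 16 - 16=2*a^3 - 10*a^2 - 44*a - 32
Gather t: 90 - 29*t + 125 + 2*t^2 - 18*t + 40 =2*t^2 - 47*t + 255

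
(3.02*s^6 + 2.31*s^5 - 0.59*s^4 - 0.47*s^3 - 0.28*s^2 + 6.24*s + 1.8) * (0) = 0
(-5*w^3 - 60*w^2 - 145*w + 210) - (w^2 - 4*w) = -5*w^3 - 61*w^2 - 141*w + 210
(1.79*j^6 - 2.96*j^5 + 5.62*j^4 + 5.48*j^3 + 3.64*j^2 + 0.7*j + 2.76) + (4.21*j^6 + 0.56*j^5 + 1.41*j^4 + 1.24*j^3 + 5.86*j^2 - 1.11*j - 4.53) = 6.0*j^6 - 2.4*j^5 + 7.03*j^4 + 6.72*j^3 + 9.5*j^2 - 0.41*j - 1.77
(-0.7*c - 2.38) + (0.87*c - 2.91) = 0.17*c - 5.29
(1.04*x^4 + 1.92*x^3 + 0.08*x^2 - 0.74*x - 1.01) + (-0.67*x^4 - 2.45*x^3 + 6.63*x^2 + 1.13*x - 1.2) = 0.37*x^4 - 0.53*x^3 + 6.71*x^2 + 0.39*x - 2.21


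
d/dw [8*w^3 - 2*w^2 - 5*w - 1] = 24*w^2 - 4*w - 5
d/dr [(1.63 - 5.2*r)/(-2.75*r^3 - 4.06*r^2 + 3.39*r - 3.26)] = (-28.6*r^3 - 7.6645*r^2 + 13.2356*r + 11.4263)/(7.5625*r^6 + 22.33*r^5 - 2.1614*r^4 - 9.5968*r^3 + 37.9633*r^2 - 22.1028*r + 10.6276)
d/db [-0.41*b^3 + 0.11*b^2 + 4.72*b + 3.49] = -1.23*b^2 + 0.22*b + 4.72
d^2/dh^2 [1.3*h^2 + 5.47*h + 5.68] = 2.60000000000000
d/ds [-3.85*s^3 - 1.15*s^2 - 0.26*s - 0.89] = -11.55*s^2 - 2.3*s - 0.26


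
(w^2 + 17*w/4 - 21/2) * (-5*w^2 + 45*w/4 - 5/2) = -5*w^4 - 10*w^3 + 1565*w^2/16 - 515*w/4 + 105/4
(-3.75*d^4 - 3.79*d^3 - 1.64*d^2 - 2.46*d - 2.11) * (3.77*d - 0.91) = -14.1375*d^5 - 10.8758*d^4 - 2.7339*d^3 - 7.7818*d^2 - 5.7161*d + 1.9201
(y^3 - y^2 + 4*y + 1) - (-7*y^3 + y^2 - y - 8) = 8*y^3 - 2*y^2 + 5*y + 9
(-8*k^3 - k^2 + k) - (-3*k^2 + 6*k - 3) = -8*k^3 + 2*k^2 - 5*k + 3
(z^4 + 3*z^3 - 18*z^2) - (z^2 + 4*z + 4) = z^4 + 3*z^3 - 19*z^2 - 4*z - 4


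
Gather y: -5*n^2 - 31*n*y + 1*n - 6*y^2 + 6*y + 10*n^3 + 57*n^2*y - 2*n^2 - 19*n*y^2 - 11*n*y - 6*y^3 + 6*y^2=10*n^3 - 7*n^2 - 19*n*y^2 + n - 6*y^3 + y*(57*n^2 - 42*n + 6)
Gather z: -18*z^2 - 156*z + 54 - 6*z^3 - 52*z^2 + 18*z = -6*z^3 - 70*z^2 - 138*z + 54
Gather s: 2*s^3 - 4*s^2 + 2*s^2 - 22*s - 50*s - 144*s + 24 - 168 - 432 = 2*s^3 - 2*s^2 - 216*s - 576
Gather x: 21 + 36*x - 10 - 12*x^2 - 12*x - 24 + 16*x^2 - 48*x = 4*x^2 - 24*x - 13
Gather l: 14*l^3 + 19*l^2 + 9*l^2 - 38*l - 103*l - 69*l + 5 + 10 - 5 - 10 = 14*l^3 + 28*l^2 - 210*l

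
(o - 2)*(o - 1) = o^2 - 3*o + 2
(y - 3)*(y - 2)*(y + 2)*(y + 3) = y^4 - 13*y^2 + 36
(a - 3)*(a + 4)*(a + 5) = a^3 + 6*a^2 - 7*a - 60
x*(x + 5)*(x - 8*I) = x^3 + 5*x^2 - 8*I*x^2 - 40*I*x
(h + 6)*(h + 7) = h^2 + 13*h + 42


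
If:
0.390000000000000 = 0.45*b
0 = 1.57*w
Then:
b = 0.87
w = 0.00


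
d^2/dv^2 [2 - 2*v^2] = -4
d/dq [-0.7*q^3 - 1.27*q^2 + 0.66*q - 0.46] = -2.1*q^2 - 2.54*q + 0.66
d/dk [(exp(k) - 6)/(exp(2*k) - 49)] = (-2*(exp(k) - 6)*exp(k) + exp(2*k) - 49)*exp(k)/(exp(2*k) - 49)^2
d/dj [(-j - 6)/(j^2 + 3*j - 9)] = (-j^2 - 3*j + (j + 6)*(2*j + 3) + 9)/(j^2 + 3*j - 9)^2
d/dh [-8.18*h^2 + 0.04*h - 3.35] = 0.04 - 16.36*h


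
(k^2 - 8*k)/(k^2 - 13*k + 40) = k/(k - 5)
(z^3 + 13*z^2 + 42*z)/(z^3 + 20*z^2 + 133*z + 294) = z/(z + 7)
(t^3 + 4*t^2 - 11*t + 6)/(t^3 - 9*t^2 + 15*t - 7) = (t + 6)/(t - 7)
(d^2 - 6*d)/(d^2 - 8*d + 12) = d/(d - 2)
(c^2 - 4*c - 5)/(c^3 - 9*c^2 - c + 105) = (c + 1)/(c^2 - 4*c - 21)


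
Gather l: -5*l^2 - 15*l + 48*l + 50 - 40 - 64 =-5*l^2 + 33*l - 54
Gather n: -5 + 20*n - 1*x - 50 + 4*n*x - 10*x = n*(4*x + 20) - 11*x - 55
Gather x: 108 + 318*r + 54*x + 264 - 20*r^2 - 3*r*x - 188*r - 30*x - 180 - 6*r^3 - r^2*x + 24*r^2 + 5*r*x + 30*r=-6*r^3 + 4*r^2 + 160*r + x*(-r^2 + 2*r + 24) + 192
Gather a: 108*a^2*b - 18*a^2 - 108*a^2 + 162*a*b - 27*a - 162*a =a^2*(108*b - 126) + a*(162*b - 189)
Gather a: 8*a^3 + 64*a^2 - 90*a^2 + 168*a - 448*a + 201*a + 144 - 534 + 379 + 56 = 8*a^3 - 26*a^2 - 79*a + 45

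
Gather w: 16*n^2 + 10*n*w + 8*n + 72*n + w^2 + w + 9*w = 16*n^2 + 80*n + w^2 + w*(10*n + 10)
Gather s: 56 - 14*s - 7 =49 - 14*s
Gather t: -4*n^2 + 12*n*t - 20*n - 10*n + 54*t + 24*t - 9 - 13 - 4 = -4*n^2 - 30*n + t*(12*n + 78) - 26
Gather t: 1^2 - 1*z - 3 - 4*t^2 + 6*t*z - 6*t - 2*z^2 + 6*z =-4*t^2 + t*(6*z - 6) - 2*z^2 + 5*z - 2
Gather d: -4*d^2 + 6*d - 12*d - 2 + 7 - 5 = -4*d^2 - 6*d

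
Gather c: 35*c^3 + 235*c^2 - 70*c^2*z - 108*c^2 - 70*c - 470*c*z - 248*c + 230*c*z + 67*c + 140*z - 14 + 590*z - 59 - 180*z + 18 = 35*c^3 + c^2*(127 - 70*z) + c*(-240*z - 251) + 550*z - 55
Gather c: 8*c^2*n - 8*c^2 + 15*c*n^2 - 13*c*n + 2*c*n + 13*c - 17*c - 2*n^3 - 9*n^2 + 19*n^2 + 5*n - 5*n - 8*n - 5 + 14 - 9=c^2*(8*n - 8) + c*(15*n^2 - 11*n - 4) - 2*n^3 + 10*n^2 - 8*n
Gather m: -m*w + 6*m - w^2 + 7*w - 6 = m*(6 - w) - w^2 + 7*w - 6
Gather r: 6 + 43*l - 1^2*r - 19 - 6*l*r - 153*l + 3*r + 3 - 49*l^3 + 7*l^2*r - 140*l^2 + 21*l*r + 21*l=-49*l^3 - 140*l^2 - 89*l + r*(7*l^2 + 15*l + 2) - 10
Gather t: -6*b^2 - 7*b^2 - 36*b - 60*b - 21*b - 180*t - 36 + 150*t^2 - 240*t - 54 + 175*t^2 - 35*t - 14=-13*b^2 - 117*b + 325*t^2 - 455*t - 104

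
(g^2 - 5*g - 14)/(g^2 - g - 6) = (g - 7)/(g - 3)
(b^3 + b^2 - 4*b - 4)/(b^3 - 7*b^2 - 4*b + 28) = (b + 1)/(b - 7)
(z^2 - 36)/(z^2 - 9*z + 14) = (z^2 - 36)/(z^2 - 9*z + 14)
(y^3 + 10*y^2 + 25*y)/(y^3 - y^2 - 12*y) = (y^2 + 10*y + 25)/(y^2 - y - 12)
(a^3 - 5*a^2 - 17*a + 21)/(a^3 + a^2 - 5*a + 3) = (a - 7)/(a - 1)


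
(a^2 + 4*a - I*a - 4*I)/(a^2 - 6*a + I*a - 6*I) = (a^2 + a*(4 - I) - 4*I)/(a^2 + a*(-6 + I) - 6*I)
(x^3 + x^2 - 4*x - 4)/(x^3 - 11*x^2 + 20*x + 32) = (x^2 - 4)/(x^2 - 12*x + 32)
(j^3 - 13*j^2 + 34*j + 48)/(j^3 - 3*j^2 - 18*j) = (j^2 - 7*j - 8)/(j*(j + 3))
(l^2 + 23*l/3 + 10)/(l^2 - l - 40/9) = 3*(l + 6)/(3*l - 8)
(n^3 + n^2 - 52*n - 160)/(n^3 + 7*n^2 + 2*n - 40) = (n - 8)/(n - 2)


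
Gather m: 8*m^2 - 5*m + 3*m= 8*m^2 - 2*m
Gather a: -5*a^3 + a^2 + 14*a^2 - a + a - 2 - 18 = -5*a^3 + 15*a^2 - 20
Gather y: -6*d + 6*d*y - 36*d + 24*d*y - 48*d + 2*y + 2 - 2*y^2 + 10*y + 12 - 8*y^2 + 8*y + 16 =-90*d - 10*y^2 + y*(30*d + 20) + 30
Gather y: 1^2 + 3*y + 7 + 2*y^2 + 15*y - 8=2*y^2 + 18*y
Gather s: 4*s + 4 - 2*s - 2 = 2*s + 2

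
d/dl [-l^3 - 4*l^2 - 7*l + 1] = -3*l^2 - 8*l - 7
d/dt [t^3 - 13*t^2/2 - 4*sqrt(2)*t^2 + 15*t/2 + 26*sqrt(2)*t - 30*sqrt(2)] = 3*t^2 - 13*t - 8*sqrt(2)*t + 15/2 + 26*sqrt(2)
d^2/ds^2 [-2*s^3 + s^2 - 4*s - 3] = 2 - 12*s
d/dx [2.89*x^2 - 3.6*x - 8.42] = 5.78*x - 3.6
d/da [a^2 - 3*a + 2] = 2*a - 3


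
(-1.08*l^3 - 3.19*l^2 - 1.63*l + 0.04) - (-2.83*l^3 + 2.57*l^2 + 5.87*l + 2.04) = 1.75*l^3 - 5.76*l^2 - 7.5*l - 2.0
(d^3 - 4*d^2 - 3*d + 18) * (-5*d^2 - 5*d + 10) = -5*d^5 + 15*d^4 + 45*d^3 - 115*d^2 - 120*d + 180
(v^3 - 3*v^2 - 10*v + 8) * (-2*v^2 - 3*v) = -2*v^5 + 3*v^4 + 29*v^3 + 14*v^2 - 24*v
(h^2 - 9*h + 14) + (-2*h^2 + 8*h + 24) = -h^2 - h + 38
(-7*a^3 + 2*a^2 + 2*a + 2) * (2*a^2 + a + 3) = -14*a^5 - 3*a^4 - 15*a^3 + 12*a^2 + 8*a + 6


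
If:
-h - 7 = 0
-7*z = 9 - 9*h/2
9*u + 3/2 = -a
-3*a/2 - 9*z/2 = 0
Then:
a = 243/14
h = -7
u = -44/21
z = -81/14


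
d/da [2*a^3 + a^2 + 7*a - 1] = 6*a^2 + 2*a + 7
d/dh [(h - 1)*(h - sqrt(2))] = 2*h - sqrt(2) - 1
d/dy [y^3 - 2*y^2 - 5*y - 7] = 3*y^2 - 4*y - 5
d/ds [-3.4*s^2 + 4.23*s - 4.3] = 4.23 - 6.8*s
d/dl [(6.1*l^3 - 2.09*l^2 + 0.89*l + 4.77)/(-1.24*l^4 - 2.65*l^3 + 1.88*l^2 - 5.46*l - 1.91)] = (7.564*l^6 - 5.1832*l^5 + 9.2403*l^4 - 38.2358*l^3 + 12.7067*l^2 - 9.9514*l + 24.3443)/(1.5376*l^8 + 6.572*l^7 + 2.3601*l^6 + 3.5768*l^5 + 37.2092*l^4 - 10.4066*l^3 + 22.63*l^2 + 20.8572*l + 3.6481)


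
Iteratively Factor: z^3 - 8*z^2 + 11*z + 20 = (z - 5)*(z^2 - 3*z - 4) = (z - 5)*(z + 1)*(z - 4)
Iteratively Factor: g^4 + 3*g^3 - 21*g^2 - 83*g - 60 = (g - 5)*(g^3 + 8*g^2 + 19*g + 12) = (g - 5)*(g + 3)*(g^2 + 5*g + 4) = (g - 5)*(g + 1)*(g + 3)*(g + 4)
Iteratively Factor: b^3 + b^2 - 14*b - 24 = (b + 3)*(b^2 - 2*b - 8) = (b + 2)*(b + 3)*(b - 4)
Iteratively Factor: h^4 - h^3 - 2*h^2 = (h + 1)*(h^3 - 2*h^2) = (h - 2)*(h + 1)*(h^2) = h*(h - 2)*(h + 1)*(h)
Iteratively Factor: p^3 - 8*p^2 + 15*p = (p - 5)*(p^2 - 3*p) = (p - 5)*(p - 3)*(p)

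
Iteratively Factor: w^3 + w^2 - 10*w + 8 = (w + 4)*(w^2 - 3*w + 2) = (w - 2)*(w + 4)*(w - 1)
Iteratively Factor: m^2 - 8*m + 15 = (m - 3)*(m - 5)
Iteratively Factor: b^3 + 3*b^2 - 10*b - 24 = (b + 2)*(b^2 + b - 12) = (b - 3)*(b + 2)*(b + 4)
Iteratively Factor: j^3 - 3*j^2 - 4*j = (j + 1)*(j^2 - 4*j) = j*(j + 1)*(j - 4)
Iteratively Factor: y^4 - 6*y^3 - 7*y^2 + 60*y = (y - 5)*(y^3 - y^2 - 12*y) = y*(y - 5)*(y^2 - y - 12) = y*(y - 5)*(y + 3)*(y - 4)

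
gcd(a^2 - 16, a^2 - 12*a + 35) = 1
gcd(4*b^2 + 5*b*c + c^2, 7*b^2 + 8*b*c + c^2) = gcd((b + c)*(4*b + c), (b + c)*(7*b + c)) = b + c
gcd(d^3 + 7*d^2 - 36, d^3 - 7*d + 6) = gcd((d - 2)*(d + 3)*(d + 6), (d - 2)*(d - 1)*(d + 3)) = d^2 + d - 6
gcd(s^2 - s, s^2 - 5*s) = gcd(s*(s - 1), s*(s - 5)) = s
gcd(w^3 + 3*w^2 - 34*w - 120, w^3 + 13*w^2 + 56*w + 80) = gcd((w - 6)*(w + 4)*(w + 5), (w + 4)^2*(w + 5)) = w^2 + 9*w + 20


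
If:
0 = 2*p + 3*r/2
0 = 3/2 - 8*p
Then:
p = 3/16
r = -1/4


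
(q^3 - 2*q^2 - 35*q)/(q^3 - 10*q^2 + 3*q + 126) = q*(q + 5)/(q^2 - 3*q - 18)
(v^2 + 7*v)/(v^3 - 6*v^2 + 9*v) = (v + 7)/(v^2 - 6*v + 9)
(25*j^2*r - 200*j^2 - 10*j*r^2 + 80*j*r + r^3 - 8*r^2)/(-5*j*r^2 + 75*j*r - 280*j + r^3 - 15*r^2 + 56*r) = (-5*j + r)/(r - 7)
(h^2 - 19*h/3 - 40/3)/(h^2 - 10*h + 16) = (h + 5/3)/(h - 2)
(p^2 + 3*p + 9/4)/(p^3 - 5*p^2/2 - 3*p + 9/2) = (p + 3/2)/(p^2 - 4*p + 3)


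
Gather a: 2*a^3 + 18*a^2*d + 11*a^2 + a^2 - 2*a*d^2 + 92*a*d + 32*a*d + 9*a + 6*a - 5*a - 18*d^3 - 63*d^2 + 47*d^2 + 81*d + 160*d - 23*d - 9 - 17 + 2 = 2*a^3 + a^2*(18*d + 12) + a*(-2*d^2 + 124*d + 10) - 18*d^3 - 16*d^2 + 218*d - 24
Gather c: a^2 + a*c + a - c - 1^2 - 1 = a^2 + a + c*(a - 1) - 2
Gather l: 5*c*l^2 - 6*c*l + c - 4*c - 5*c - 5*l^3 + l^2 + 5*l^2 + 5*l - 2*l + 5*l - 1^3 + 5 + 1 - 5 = -8*c - 5*l^3 + l^2*(5*c + 6) + l*(8 - 6*c)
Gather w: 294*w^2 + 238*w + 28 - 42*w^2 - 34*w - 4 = 252*w^2 + 204*w + 24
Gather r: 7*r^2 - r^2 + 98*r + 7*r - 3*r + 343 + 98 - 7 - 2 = 6*r^2 + 102*r + 432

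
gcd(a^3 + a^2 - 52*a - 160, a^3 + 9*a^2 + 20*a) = a^2 + 9*a + 20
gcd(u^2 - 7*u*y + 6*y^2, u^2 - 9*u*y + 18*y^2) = -u + 6*y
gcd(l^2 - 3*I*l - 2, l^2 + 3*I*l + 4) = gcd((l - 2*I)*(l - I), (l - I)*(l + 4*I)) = l - I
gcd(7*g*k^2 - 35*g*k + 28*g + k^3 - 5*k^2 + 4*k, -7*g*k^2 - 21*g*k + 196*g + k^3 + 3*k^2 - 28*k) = k - 4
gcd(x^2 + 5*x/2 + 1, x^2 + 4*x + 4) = x + 2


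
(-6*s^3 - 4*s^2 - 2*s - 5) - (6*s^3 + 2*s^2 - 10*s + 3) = -12*s^3 - 6*s^2 + 8*s - 8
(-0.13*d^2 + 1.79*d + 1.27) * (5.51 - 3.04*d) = 0.3952*d^3 - 6.1579*d^2 + 6.0021*d + 6.9977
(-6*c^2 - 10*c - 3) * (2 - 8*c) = 48*c^3 + 68*c^2 + 4*c - 6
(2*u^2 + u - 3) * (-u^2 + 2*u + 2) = -2*u^4 + 3*u^3 + 9*u^2 - 4*u - 6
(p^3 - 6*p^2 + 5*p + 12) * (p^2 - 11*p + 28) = p^5 - 17*p^4 + 99*p^3 - 211*p^2 + 8*p + 336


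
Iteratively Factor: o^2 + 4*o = (o + 4)*(o)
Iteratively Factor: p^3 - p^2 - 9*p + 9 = (p - 3)*(p^2 + 2*p - 3) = (p - 3)*(p - 1)*(p + 3)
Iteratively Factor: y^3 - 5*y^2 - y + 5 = (y - 5)*(y^2 - 1) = (y - 5)*(y - 1)*(y + 1)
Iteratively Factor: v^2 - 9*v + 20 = (v - 4)*(v - 5)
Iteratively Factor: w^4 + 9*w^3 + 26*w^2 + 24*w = (w + 3)*(w^3 + 6*w^2 + 8*w) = (w + 3)*(w + 4)*(w^2 + 2*w) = (w + 2)*(w + 3)*(w + 4)*(w)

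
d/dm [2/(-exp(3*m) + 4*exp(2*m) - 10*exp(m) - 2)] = (6*exp(2*m) - 16*exp(m) + 20)*exp(m)/(exp(3*m) - 4*exp(2*m) + 10*exp(m) + 2)^2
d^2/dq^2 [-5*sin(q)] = 5*sin(q)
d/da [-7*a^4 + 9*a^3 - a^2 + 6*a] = -28*a^3 + 27*a^2 - 2*a + 6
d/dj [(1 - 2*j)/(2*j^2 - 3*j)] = (4*j^2 - 4*j + 3)/(j^2*(4*j^2 - 12*j + 9))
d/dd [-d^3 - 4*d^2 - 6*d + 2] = -3*d^2 - 8*d - 6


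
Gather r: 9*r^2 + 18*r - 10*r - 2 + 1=9*r^2 + 8*r - 1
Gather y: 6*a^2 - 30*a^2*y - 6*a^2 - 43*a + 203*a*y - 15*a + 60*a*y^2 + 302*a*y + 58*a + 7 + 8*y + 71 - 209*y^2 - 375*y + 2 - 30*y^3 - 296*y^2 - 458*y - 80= -30*y^3 + y^2*(60*a - 505) + y*(-30*a^2 + 505*a - 825)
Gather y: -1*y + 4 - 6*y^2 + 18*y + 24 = -6*y^2 + 17*y + 28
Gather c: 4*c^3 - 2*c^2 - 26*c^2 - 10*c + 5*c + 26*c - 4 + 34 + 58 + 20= 4*c^3 - 28*c^2 + 21*c + 108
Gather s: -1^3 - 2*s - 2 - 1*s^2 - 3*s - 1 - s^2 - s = -2*s^2 - 6*s - 4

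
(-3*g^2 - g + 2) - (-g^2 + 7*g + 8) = -2*g^2 - 8*g - 6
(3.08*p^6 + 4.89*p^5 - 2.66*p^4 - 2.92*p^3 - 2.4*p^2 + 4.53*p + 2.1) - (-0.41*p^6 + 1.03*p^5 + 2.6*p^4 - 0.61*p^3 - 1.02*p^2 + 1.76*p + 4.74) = 3.49*p^6 + 3.86*p^5 - 5.26*p^4 - 2.31*p^3 - 1.38*p^2 + 2.77*p - 2.64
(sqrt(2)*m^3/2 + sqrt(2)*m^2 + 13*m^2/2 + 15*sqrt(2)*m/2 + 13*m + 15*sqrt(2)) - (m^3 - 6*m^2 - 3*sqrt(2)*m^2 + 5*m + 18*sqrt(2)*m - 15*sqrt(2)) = -m^3 + sqrt(2)*m^3/2 + 4*sqrt(2)*m^2 + 25*m^2/2 - 21*sqrt(2)*m/2 + 8*m + 30*sqrt(2)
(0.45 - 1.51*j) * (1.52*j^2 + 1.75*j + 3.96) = -2.2952*j^3 - 1.9585*j^2 - 5.1921*j + 1.782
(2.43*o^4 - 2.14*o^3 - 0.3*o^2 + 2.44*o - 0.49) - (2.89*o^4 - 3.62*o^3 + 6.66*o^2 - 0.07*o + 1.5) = -0.46*o^4 + 1.48*o^3 - 6.96*o^2 + 2.51*o - 1.99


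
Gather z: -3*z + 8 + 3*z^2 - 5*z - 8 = 3*z^2 - 8*z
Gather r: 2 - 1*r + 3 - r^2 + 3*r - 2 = -r^2 + 2*r + 3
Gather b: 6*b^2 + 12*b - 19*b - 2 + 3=6*b^2 - 7*b + 1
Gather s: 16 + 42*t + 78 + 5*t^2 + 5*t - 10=5*t^2 + 47*t + 84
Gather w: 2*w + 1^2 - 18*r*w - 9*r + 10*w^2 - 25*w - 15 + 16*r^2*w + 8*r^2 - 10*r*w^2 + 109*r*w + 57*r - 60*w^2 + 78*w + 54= 8*r^2 + 48*r + w^2*(-10*r - 50) + w*(16*r^2 + 91*r + 55) + 40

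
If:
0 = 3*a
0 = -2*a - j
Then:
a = 0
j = 0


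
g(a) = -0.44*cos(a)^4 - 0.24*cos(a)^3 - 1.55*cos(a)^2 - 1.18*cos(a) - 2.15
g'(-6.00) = 1.78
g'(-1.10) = -2.58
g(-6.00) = -5.30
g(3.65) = -2.40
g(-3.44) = -2.60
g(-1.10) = -3.05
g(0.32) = -5.23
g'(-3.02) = 0.35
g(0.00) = -5.56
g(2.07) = -1.94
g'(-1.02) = -2.77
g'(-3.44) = -0.78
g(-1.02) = -3.26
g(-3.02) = -2.70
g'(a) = 1.76*sin(a)*cos(a)^3 + 0.72*sin(a)*cos(a)^2 + 3.1*sin(a)*cos(a) + 1.18*sin(a)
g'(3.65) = 1.05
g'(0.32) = 1.97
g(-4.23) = -1.93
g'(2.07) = -0.29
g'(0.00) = 0.00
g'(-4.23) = -0.25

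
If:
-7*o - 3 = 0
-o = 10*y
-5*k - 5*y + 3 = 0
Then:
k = 39/70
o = -3/7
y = 3/70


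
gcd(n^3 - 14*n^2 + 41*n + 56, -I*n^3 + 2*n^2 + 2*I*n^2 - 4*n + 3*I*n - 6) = n + 1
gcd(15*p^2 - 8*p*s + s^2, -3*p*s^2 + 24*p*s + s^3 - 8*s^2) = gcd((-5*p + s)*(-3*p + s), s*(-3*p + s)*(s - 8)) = 3*p - s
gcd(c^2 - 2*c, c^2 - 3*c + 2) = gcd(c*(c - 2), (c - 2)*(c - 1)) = c - 2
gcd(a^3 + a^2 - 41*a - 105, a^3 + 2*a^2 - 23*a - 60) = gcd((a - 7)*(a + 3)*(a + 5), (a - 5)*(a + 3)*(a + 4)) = a + 3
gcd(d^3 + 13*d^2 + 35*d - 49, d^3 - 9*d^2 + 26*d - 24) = 1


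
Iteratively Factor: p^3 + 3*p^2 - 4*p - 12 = (p + 3)*(p^2 - 4) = (p - 2)*(p + 3)*(p + 2)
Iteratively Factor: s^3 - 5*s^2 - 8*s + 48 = (s - 4)*(s^2 - s - 12) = (s - 4)*(s + 3)*(s - 4)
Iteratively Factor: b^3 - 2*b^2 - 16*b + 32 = (b - 2)*(b^2 - 16) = (b - 4)*(b - 2)*(b + 4)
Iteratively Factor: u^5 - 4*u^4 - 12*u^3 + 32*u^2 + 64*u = (u - 4)*(u^4 - 12*u^2 - 16*u) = (u - 4)^2*(u^3 + 4*u^2 + 4*u) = (u - 4)^2*(u + 2)*(u^2 + 2*u) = u*(u - 4)^2*(u + 2)*(u + 2)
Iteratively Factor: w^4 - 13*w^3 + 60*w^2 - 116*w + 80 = (w - 2)*(w^3 - 11*w^2 + 38*w - 40) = (w - 2)^2*(w^2 - 9*w + 20) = (w - 4)*(w - 2)^2*(w - 5)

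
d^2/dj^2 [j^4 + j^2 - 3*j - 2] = 12*j^2 + 2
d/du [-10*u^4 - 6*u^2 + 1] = -40*u^3 - 12*u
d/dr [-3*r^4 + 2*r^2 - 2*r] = -12*r^3 + 4*r - 2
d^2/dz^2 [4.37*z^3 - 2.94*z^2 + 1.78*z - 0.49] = 26.22*z - 5.88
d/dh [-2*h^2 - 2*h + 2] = -4*h - 2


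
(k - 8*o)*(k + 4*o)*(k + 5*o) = k^3 + k^2*o - 52*k*o^2 - 160*o^3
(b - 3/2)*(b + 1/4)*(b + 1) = b^3 - b^2/4 - 13*b/8 - 3/8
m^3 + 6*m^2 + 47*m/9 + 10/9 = (m + 1/3)*(m + 2/3)*(m + 5)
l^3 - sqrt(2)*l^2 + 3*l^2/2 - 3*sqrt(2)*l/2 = l*(l + 3/2)*(l - sqrt(2))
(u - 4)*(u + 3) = u^2 - u - 12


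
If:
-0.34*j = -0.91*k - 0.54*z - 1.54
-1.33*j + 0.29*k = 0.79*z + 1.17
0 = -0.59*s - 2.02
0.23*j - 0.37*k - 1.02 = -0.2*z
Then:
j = -2.54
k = -3.53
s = -3.42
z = 1.49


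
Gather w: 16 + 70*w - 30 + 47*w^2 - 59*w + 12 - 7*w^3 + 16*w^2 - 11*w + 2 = -7*w^3 + 63*w^2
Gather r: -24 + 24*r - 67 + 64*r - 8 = 88*r - 99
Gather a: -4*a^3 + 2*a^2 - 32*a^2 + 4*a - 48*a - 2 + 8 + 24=-4*a^3 - 30*a^2 - 44*a + 30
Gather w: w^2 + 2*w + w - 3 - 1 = w^2 + 3*w - 4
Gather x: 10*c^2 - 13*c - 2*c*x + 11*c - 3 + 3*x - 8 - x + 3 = 10*c^2 - 2*c + x*(2 - 2*c) - 8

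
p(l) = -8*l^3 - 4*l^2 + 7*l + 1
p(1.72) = -39.50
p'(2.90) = -218.04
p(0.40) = 2.65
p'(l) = -24*l^2 - 8*l + 7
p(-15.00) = 25996.00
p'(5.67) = -809.93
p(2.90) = -207.45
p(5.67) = -1546.18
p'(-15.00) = -5273.00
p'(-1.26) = -21.02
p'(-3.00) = -185.00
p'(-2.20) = -91.56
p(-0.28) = -1.10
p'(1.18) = -35.86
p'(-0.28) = 7.36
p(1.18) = -9.45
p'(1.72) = -77.76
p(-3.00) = 160.00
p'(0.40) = -0.04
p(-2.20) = 51.42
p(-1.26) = 1.83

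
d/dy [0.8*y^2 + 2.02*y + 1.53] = 1.6*y + 2.02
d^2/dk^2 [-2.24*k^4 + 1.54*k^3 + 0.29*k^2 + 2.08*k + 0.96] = -26.88*k^2 + 9.24*k + 0.58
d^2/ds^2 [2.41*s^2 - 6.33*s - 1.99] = 4.82000000000000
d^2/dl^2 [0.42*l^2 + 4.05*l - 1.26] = 0.840000000000000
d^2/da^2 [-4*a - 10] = 0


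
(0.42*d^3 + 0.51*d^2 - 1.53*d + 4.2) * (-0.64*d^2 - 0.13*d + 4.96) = -0.2688*d^5 - 0.381*d^4 + 2.9961*d^3 + 0.0404999999999998*d^2 - 8.1348*d + 20.832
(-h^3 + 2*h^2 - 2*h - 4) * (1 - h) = h^4 - 3*h^3 + 4*h^2 + 2*h - 4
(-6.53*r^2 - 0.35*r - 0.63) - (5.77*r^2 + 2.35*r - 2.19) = -12.3*r^2 - 2.7*r + 1.56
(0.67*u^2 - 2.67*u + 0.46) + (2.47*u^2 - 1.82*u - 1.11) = 3.14*u^2 - 4.49*u - 0.65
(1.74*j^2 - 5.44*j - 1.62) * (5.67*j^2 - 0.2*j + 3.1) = 9.8658*j^4 - 31.1928*j^3 - 2.7034*j^2 - 16.54*j - 5.022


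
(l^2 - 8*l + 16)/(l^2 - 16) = (l - 4)/(l + 4)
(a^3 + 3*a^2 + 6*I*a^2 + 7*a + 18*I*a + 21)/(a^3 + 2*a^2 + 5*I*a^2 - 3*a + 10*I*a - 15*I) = (a^2 + 6*I*a + 7)/(a^2 + a*(-1 + 5*I) - 5*I)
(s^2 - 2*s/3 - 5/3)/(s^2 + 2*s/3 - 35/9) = 3*(s + 1)/(3*s + 7)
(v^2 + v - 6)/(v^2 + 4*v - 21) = (v^2 + v - 6)/(v^2 + 4*v - 21)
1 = 1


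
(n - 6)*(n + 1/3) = n^2 - 17*n/3 - 2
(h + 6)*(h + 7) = h^2 + 13*h + 42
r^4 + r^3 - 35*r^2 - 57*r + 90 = (r - 6)*(r - 1)*(r + 3)*(r + 5)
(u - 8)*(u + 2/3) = u^2 - 22*u/3 - 16/3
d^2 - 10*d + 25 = (d - 5)^2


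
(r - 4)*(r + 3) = r^2 - r - 12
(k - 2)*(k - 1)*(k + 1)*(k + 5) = k^4 + 3*k^3 - 11*k^2 - 3*k + 10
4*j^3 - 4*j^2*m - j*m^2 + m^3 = (-2*j + m)*(-j + m)*(2*j + m)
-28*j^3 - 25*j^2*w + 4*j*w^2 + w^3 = (-4*j + w)*(j + w)*(7*j + w)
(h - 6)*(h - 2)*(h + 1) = h^3 - 7*h^2 + 4*h + 12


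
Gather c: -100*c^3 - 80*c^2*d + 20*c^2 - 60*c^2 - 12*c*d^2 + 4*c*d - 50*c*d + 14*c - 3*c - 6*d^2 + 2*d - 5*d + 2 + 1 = -100*c^3 + c^2*(-80*d - 40) + c*(-12*d^2 - 46*d + 11) - 6*d^2 - 3*d + 3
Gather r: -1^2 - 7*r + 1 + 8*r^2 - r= 8*r^2 - 8*r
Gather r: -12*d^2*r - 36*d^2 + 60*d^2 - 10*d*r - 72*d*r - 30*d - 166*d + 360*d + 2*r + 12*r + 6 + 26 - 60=24*d^2 + 164*d + r*(-12*d^2 - 82*d + 14) - 28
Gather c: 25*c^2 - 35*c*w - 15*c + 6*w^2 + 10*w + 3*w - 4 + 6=25*c^2 + c*(-35*w - 15) + 6*w^2 + 13*w + 2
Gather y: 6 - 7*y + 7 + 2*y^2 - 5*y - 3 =2*y^2 - 12*y + 10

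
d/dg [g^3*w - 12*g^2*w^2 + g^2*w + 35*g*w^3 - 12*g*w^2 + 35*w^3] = w*(3*g^2 - 24*g*w + 2*g + 35*w^2 - 12*w)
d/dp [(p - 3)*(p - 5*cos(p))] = p + (p - 3)*(5*sin(p) + 1) - 5*cos(p)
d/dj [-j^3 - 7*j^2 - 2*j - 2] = -3*j^2 - 14*j - 2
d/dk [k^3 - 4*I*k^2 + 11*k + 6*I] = 3*k^2 - 8*I*k + 11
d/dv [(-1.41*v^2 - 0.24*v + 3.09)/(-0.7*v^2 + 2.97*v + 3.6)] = (-4.3557*v^2 - 5.826*v - 10.0413)/(0.49*v^4 - 4.158*v^3 + 3.7809*v^2 + 21.384*v + 12.96)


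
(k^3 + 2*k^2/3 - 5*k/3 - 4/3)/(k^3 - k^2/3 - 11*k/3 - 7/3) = (3*k - 4)/(3*k - 7)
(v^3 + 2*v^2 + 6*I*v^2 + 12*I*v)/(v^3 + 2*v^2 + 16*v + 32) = v*(v + 6*I)/(v^2 + 16)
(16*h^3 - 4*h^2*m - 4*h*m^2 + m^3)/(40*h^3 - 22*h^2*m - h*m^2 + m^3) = (2*h + m)/(5*h + m)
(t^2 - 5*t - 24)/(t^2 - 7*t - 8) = (t + 3)/(t + 1)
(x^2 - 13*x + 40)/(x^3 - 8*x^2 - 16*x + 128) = (x - 5)/(x^2 - 16)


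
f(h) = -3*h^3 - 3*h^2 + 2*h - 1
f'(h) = -9*h^2 - 6*h + 2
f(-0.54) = -2.48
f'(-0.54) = 2.62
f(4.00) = -233.00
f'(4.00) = -166.00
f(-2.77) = 34.20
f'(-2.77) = -50.44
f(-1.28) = -2.18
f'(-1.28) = -5.07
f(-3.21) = 60.90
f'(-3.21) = -71.48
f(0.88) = -3.61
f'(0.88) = -10.25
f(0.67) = -1.91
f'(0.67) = -6.06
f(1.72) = -21.70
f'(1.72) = -34.95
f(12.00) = -5593.00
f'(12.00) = -1366.00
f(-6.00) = 527.00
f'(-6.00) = -286.00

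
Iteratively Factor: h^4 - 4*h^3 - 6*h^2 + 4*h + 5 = (h + 1)*(h^3 - 5*h^2 - h + 5) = (h - 5)*(h + 1)*(h^2 - 1) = (h - 5)*(h - 1)*(h + 1)*(h + 1)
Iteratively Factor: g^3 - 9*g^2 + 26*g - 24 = (g - 2)*(g^2 - 7*g + 12) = (g - 4)*(g - 2)*(g - 3)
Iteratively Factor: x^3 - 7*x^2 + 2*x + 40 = (x - 4)*(x^2 - 3*x - 10) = (x - 4)*(x + 2)*(x - 5)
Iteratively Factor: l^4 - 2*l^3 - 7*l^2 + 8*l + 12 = (l + 1)*(l^3 - 3*l^2 - 4*l + 12) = (l + 1)*(l + 2)*(l^2 - 5*l + 6) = (l - 3)*(l + 1)*(l + 2)*(l - 2)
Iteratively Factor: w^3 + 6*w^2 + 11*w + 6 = (w + 1)*(w^2 + 5*w + 6) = (w + 1)*(w + 3)*(w + 2)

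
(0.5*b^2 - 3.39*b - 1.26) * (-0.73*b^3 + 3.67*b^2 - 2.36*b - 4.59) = -0.365*b^5 + 4.3097*b^4 - 12.7015*b^3 + 1.0812*b^2 + 18.5337*b + 5.7834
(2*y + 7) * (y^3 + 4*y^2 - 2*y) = 2*y^4 + 15*y^3 + 24*y^2 - 14*y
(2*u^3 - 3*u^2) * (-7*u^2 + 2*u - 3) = -14*u^5 + 25*u^4 - 12*u^3 + 9*u^2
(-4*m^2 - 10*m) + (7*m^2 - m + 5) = 3*m^2 - 11*m + 5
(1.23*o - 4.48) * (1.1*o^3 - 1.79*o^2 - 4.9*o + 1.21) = 1.353*o^4 - 7.1297*o^3 + 1.9922*o^2 + 23.4403*o - 5.4208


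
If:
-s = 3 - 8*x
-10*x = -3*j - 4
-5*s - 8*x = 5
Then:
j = -23/36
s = -4/3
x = 5/24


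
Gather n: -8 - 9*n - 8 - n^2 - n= -n^2 - 10*n - 16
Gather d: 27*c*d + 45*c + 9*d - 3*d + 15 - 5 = 45*c + d*(27*c + 6) + 10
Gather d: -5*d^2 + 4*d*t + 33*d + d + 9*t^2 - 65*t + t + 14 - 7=-5*d^2 + d*(4*t + 34) + 9*t^2 - 64*t + 7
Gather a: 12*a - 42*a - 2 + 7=5 - 30*a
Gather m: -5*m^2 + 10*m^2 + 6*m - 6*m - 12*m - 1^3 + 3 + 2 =5*m^2 - 12*m + 4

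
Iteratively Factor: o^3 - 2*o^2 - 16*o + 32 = (o - 2)*(o^2 - 16) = (o - 2)*(o + 4)*(o - 4)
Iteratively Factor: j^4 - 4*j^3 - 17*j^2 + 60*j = (j - 5)*(j^3 + j^2 - 12*j) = (j - 5)*(j + 4)*(j^2 - 3*j) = j*(j - 5)*(j + 4)*(j - 3)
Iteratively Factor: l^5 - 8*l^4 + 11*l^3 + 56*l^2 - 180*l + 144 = (l - 2)*(l^4 - 6*l^3 - l^2 + 54*l - 72) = (l - 2)^2*(l^3 - 4*l^2 - 9*l + 36) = (l - 2)^2*(l + 3)*(l^2 - 7*l + 12) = (l - 3)*(l - 2)^2*(l + 3)*(l - 4)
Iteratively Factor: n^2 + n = (n + 1)*(n)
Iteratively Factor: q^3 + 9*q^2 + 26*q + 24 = (q + 4)*(q^2 + 5*q + 6) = (q + 2)*(q + 4)*(q + 3)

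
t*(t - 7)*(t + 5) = t^3 - 2*t^2 - 35*t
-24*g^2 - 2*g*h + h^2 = (-6*g + h)*(4*g + h)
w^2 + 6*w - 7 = (w - 1)*(w + 7)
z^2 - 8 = (z - 2*sqrt(2))*(z + 2*sqrt(2))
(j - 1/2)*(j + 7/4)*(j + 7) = j^3 + 33*j^2/4 + 63*j/8 - 49/8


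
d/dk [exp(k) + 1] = exp(k)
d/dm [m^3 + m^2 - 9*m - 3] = 3*m^2 + 2*m - 9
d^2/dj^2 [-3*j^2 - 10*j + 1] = -6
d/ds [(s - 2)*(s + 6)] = 2*s + 4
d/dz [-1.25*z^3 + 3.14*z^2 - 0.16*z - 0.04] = -3.75*z^2 + 6.28*z - 0.16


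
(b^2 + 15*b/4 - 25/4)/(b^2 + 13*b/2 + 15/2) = (4*b - 5)/(2*(2*b + 3))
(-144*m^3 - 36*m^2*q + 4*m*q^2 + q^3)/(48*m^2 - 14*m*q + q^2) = (24*m^2 + 10*m*q + q^2)/(-8*m + q)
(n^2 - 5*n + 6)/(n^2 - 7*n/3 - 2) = 3*(n - 2)/(3*n + 2)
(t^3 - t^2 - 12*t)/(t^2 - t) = (t^2 - t - 12)/(t - 1)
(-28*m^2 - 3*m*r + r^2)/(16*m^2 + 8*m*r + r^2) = (-7*m + r)/(4*m + r)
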